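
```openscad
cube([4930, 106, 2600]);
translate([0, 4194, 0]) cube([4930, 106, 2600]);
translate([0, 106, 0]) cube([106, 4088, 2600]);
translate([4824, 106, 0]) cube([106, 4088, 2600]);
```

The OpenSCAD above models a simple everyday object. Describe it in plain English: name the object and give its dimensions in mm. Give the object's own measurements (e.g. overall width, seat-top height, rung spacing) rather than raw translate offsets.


The wall frame of a small rectangular building: four walls, each 2600 mm tall and 106 mm thick, enclosing a footprint 4930 mm (x) by 4300 mm (y) outside-to-outside, with no floor or roof. The front and back walls (the −y and +y sides) span the full width; the two side walls fit between them.


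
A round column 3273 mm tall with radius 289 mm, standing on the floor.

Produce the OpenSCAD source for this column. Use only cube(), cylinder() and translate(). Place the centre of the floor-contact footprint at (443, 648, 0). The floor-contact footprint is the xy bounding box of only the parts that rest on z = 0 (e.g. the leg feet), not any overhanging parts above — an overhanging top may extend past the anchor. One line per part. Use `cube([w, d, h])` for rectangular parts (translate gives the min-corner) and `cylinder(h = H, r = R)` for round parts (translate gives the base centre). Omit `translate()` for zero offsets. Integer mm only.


translate([443, 648, 0]) cylinder(h = 3273, r = 289);


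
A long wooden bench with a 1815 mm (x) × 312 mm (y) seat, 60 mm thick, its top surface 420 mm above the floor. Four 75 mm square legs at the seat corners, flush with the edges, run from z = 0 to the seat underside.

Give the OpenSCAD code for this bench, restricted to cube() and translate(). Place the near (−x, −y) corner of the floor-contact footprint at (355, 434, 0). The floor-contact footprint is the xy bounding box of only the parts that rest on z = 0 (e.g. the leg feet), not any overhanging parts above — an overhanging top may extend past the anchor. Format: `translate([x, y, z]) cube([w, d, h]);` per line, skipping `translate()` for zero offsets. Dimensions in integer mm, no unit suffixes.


// leg_h = 420 − 60 = 360
translate([355, 434, 360]) cube([1815, 312, 60]);
translate([355, 434, 0]) cube([75, 75, 360]);
translate([355, 671, 0]) cube([75, 75, 360]);
translate([2095, 434, 0]) cube([75, 75, 360]);
translate([2095, 671, 0]) cube([75, 75, 360]);


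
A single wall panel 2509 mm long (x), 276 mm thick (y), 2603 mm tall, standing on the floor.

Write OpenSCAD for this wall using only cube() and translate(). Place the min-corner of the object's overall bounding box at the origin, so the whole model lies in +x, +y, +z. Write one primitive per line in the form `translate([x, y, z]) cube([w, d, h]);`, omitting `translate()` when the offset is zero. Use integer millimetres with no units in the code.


cube([2509, 276, 2603]);


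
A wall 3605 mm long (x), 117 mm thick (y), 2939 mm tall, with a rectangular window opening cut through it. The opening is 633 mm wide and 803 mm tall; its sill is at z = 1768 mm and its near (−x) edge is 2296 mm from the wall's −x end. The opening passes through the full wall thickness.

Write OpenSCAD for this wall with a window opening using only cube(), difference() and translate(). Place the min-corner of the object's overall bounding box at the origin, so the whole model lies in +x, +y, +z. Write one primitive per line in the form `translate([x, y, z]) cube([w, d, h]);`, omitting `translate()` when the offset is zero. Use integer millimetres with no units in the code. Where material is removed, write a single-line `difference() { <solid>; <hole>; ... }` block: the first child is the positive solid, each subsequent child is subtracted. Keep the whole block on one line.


difference() { cube([3605, 117, 2939]); translate([2296, 0, 1768]) cube([633, 117, 803]); }


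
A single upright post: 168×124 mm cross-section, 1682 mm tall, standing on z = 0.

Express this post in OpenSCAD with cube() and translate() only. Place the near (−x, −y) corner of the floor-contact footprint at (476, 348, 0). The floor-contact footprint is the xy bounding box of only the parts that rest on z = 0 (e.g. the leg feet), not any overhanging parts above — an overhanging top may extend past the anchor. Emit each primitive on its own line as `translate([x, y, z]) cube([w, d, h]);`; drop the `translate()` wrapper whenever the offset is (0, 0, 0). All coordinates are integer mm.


translate([476, 348, 0]) cube([168, 124, 1682]);


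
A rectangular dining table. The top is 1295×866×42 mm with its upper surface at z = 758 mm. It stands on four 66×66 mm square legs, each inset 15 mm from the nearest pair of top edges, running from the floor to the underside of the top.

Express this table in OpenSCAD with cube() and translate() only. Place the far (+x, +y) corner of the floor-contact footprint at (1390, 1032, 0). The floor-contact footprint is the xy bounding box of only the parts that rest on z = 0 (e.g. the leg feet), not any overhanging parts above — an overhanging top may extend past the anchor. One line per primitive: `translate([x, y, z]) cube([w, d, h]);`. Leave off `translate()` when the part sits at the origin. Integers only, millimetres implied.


translate([110, 181, 716]) cube([1295, 866, 42]);
translate([125, 196, 0]) cube([66, 66, 716]);
translate([1324, 196, 0]) cube([66, 66, 716]);
translate([125, 966, 0]) cube([66, 66, 716]);
translate([1324, 966, 0]) cube([66, 66, 716]);


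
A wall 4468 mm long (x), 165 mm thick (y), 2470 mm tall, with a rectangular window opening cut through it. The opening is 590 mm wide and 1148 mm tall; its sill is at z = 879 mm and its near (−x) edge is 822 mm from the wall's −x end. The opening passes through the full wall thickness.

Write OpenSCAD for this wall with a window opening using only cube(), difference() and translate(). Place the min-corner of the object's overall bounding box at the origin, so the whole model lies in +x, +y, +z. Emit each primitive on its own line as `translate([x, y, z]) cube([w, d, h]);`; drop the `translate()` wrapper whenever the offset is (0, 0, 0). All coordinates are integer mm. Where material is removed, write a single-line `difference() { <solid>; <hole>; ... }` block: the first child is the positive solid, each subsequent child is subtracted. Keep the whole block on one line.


difference() { cube([4468, 165, 2470]); translate([822, 0, 879]) cube([590, 165, 1148]); }


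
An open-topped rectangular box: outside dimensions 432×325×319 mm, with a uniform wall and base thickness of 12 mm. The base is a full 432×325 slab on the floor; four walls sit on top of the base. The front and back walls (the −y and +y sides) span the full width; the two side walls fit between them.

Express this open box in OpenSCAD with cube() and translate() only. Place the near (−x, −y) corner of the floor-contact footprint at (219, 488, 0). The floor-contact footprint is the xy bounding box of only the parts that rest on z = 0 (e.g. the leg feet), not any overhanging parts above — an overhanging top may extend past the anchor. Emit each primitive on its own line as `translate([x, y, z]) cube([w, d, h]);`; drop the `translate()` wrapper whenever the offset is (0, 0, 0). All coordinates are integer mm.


translate([219, 488, 0]) cube([432, 325, 12]);
translate([219, 488, 12]) cube([432, 12, 307]);
translate([219, 801, 12]) cube([432, 12, 307]);
translate([219, 500, 12]) cube([12, 301, 307]);
translate([639, 500, 12]) cube([12, 301, 307]);


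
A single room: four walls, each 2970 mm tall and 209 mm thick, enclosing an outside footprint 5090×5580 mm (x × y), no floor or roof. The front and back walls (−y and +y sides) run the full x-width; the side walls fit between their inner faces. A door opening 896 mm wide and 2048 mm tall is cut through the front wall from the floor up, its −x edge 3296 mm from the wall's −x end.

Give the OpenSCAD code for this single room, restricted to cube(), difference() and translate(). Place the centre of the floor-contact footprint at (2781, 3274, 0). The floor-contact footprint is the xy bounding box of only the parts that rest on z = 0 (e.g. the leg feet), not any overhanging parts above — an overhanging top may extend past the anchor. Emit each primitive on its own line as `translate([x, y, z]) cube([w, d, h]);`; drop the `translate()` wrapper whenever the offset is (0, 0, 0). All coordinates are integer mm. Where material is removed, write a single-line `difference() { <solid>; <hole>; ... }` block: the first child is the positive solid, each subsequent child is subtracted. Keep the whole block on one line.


difference() { translate([236, 484, 0]) cube([5090, 209, 2970]); translate([3532, 484, 0]) cube([896, 209, 2048]); }
translate([236, 5855, 0]) cube([5090, 209, 2970]);
translate([236, 693, 0]) cube([209, 5162, 2970]);
translate([5117, 693, 0]) cube([209, 5162, 2970]);


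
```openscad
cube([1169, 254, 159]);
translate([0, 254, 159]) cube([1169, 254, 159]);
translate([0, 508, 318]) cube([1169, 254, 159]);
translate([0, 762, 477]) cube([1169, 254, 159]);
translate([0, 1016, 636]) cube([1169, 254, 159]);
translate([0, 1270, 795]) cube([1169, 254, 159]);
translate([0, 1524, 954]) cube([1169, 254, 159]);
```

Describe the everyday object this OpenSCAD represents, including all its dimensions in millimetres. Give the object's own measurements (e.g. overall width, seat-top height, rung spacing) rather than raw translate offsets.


A straight staircase of 7 solid steps. Each step is 1169 mm wide (x), 254 mm deep (y, the going) and 159 mm tall (the rise). The first step rests on the floor; each subsequent step sits one going further in +y and one rise higher in +z, directly behind and above the previous step with no overlap.


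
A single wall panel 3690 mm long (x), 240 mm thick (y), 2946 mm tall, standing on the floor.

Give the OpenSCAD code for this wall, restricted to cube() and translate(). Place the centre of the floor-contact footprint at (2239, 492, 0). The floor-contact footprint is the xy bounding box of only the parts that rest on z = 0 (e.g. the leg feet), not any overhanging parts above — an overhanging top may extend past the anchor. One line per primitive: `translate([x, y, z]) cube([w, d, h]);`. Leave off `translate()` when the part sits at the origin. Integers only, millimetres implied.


translate([394, 372, 0]) cube([3690, 240, 2946]);


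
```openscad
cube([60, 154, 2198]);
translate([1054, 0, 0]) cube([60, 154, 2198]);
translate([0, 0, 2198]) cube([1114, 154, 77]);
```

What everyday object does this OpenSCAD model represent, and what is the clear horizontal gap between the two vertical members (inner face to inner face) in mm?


A door frame. The clear opening width is 994 mm.

Two 2198 mm tall posts with a header on top — a door frame. The left jamb is 60 mm wide at x = 0; the right jamb starts at x = 1054. The clear opening is 1054 − 60 = 994 mm.


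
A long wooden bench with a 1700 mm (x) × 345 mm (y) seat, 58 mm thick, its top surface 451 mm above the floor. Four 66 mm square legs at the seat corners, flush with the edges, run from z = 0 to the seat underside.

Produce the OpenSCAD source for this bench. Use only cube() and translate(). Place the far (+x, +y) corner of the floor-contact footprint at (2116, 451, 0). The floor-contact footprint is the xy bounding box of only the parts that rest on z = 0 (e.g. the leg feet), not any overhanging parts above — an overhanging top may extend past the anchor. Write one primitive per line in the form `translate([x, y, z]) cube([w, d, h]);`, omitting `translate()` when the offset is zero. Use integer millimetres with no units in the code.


// leg_h = 451 − 58 = 393
translate([416, 106, 393]) cube([1700, 345, 58]);
translate([416, 106, 0]) cube([66, 66, 393]);
translate([416, 385, 0]) cube([66, 66, 393]);
translate([2050, 106, 0]) cube([66, 66, 393]);
translate([2050, 385, 0]) cube([66, 66, 393]);


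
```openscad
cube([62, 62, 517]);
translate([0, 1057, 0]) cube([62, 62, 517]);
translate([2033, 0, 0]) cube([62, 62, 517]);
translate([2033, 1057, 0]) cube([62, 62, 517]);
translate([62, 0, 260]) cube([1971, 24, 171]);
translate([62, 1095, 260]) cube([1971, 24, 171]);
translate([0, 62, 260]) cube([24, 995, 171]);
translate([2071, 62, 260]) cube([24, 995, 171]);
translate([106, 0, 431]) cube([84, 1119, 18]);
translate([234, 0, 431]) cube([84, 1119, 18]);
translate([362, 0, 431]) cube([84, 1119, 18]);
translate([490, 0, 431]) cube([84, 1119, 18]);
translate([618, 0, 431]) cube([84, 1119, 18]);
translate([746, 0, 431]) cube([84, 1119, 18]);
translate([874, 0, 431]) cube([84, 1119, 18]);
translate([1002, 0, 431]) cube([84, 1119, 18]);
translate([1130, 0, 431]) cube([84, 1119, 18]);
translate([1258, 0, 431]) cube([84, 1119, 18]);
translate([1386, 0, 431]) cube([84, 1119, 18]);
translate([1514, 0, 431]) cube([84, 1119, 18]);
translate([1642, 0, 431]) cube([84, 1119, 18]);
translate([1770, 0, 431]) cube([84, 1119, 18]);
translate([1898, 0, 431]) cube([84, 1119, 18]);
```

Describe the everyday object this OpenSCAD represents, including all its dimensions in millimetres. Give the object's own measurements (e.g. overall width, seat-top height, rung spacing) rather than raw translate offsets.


A bed frame 2095 mm long (x) by 1119 mm wide (y). Four 62×62 mm corner posts, 517 mm tall, at the corners of the footprint. Four rails of 24 mm thickness and 171 mm height run between adjacent posts with their undersides at z = 260 mm, their outer faces flush with the outside of the frame (the two x-running rails run between the posts' inner faces; the two y-running rails run between the posts' inner faces). 15 slats, each 84 mm wide (x) and 18 mm thick, lie across the top of the two x-running rails, running the full 1119 mm width of the frame in y; along x they sit between the end posts with a 44 mm gap after the −x posts and between neighbouring slats, leaving 51 mm before the +x posts.


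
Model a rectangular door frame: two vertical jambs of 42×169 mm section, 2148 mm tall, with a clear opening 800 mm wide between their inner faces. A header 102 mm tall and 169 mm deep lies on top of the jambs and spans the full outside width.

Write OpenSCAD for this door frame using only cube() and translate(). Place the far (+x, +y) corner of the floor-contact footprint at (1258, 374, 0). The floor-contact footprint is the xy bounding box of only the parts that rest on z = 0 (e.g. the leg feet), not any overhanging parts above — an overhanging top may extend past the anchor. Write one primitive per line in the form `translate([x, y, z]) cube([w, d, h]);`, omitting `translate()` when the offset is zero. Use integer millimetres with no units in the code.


translate([374, 205, 0]) cube([42, 169, 2148]);
translate([1216, 205, 0]) cube([42, 169, 2148]);
translate([374, 205, 2148]) cube([884, 169, 102]);


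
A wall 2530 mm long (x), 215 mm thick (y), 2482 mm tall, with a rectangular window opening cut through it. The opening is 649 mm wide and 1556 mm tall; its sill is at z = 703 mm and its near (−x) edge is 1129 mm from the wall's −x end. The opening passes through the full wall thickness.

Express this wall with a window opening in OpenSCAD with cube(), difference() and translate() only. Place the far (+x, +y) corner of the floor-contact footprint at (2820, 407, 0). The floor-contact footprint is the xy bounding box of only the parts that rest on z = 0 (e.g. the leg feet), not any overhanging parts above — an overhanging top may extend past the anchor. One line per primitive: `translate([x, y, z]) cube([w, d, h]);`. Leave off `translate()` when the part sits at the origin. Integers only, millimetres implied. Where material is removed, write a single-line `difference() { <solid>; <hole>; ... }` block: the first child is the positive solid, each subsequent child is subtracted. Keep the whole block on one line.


difference() { translate([290, 192, 0]) cube([2530, 215, 2482]); translate([1419, 192, 703]) cube([649, 215, 1556]); }


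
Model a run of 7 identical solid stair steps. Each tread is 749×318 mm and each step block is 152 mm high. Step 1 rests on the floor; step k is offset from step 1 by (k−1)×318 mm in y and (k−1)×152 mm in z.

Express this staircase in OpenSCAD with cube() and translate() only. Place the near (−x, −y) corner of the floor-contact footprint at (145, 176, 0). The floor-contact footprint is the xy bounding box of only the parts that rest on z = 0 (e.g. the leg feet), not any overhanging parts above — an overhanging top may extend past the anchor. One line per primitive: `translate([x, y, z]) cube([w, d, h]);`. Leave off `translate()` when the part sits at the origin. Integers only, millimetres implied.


translate([145, 176, 0]) cube([749, 318, 152]);
translate([145, 494, 152]) cube([749, 318, 152]);
translate([145, 812, 304]) cube([749, 318, 152]);
translate([145, 1130, 456]) cube([749, 318, 152]);
translate([145, 1448, 608]) cube([749, 318, 152]);
translate([145, 1766, 760]) cube([749, 318, 152]);
translate([145, 2084, 912]) cube([749, 318, 152]);


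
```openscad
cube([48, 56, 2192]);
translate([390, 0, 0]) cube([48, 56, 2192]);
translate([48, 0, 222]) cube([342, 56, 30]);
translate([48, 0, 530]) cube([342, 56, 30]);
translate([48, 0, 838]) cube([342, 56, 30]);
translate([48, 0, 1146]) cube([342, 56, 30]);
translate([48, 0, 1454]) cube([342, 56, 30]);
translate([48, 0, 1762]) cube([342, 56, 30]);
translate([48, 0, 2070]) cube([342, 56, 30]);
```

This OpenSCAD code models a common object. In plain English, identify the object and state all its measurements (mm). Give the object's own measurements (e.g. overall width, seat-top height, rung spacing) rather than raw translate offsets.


A straight ladder. Two 48×56 mm vertical rails, 2192 mm tall, stand 438 mm apart (outside-to-outside) with their front faces coplanar on the −y side. 7 rungs, each 56 mm deep and 30 mm tall, span between the inner faces of the rails, front faces flush with the rails. The lowest rung's underside is at z = 222 mm and rungs are spaced 308 mm apart (underside to underside).


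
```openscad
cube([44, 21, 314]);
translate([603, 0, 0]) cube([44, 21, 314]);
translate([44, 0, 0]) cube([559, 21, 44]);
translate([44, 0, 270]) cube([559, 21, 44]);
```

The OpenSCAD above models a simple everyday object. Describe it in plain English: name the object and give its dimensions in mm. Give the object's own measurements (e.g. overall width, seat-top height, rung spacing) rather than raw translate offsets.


A rectangular picture frame lying in the x–z plane (depth along y). The opening is 559 mm wide (x) by 226 mm tall (z), surrounded by a border 44 mm wide on all four sides. The frame is 21 mm deep and is made of two full-height vertical stiles with two horizontal rails fitted between them.


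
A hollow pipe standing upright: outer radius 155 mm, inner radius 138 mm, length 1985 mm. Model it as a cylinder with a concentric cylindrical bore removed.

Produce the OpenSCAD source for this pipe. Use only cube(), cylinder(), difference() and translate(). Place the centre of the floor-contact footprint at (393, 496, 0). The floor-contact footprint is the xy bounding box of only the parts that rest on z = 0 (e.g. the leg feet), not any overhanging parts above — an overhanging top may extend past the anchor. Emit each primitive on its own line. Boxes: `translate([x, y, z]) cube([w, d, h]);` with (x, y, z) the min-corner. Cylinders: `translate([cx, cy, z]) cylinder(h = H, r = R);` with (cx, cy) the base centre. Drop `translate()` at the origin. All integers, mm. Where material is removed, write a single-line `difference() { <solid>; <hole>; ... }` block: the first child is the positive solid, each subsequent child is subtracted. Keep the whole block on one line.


difference() { translate([393, 496, 0]) cylinder(h = 1985, r = 155); translate([393, 496, 0]) cylinder(h = 1985, r = 138); }


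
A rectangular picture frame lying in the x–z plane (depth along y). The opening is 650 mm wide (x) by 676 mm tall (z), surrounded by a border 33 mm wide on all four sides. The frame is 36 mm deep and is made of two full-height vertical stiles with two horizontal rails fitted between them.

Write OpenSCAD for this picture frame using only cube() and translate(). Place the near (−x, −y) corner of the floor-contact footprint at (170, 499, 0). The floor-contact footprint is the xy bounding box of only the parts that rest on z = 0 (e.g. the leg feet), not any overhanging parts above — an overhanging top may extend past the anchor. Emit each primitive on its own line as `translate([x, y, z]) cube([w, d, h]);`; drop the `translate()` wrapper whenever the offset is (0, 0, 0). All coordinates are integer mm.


translate([170, 499, 0]) cube([33, 36, 742]);
translate([853, 499, 0]) cube([33, 36, 742]);
translate([203, 499, 0]) cube([650, 36, 33]);
translate([203, 499, 709]) cube([650, 36, 33]);


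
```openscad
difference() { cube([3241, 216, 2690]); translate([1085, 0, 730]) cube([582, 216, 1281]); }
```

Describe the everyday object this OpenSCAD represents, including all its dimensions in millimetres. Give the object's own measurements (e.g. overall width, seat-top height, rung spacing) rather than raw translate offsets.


A wall 3241 mm long (x), 216 mm thick (y), 2690 mm tall, with a rectangular window opening cut through it. The opening is 582 mm wide and 1281 mm tall; its sill is at z = 730 mm and its near (−x) edge is 1085 mm from the wall's −x end. The opening passes through the full wall thickness.


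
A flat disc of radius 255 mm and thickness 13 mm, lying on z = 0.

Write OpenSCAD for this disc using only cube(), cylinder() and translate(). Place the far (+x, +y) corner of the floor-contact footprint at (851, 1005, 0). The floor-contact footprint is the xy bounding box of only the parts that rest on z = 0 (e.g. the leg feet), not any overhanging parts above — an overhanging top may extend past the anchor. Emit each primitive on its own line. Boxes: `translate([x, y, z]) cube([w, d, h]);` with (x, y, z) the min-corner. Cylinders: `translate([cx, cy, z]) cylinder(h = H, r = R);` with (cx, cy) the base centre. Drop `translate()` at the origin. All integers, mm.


translate([596, 750, 0]) cylinder(h = 13, r = 255);


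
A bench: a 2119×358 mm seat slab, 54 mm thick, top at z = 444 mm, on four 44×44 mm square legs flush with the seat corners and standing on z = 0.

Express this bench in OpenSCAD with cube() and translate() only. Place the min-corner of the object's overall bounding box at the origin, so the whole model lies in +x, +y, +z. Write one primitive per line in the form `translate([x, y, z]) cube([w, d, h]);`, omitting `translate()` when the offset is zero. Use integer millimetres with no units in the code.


translate([0, 0, 390]) cube([2119, 358, 54]);
cube([44, 44, 390]);
translate([0, 314, 0]) cube([44, 44, 390]);
translate([2075, 0, 0]) cube([44, 44, 390]);
translate([2075, 314, 0]) cube([44, 44, 390]);


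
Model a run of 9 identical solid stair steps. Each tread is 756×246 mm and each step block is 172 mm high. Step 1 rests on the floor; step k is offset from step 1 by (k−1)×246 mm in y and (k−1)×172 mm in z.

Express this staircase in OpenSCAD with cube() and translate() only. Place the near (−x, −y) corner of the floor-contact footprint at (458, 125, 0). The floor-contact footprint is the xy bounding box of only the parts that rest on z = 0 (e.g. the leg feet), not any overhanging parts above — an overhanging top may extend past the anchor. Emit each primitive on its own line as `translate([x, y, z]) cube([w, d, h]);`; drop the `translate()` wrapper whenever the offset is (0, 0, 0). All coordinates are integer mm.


translate([458, 125, 0]) cube([756, 246, 172]);
translate([458, 371, 172]) cube([756, 246, 172]);
translate([458, 617, 344]) cube([756, 246, 172]);
translate([458, 863, 516]) cube([756, 246, 172]);
translate([458, 1109, 688]) cube([756, 246, 172]);
translate([458, 1355, 860]) cube([756, 246, 172]);
translate([458, 1601, 1032]) cube([756, 246, 172]);
translate([458, 1847, 1204]) cube([756, 246, 172]);
translate([458, 2093, 1376]) cube([756, 246, 172]);


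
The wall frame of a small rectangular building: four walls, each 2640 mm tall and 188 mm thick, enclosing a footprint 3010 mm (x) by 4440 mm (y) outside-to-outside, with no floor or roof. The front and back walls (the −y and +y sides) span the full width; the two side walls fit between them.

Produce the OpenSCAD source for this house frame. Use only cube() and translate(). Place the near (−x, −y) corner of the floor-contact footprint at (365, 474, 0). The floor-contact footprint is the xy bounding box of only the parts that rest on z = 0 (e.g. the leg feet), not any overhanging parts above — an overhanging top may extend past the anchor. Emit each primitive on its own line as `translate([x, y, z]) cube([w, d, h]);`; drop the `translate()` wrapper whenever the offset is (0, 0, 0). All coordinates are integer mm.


translate([365, 474, 0]) cube([3010, 188, 2640]);
translate([365, 4726, 0]) cube([3010, 188, 2640]);
translate([365, 662, 0]) cube([188, 4064, 2640]);
translate([3187, 662, 0]) cube([188, 4064, 2640]);


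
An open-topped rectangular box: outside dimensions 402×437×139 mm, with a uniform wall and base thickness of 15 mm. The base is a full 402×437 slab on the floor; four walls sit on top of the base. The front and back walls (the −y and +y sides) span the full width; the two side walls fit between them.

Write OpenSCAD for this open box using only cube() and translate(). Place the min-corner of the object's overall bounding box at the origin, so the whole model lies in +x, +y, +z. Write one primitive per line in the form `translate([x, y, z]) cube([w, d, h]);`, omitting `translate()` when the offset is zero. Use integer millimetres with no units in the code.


cube([402, 437, 15]);
translate([0, 0, 15]) cube([402, 15, 124]);
translate([0, 422, 15]) cube([402, 15, 124]);
translate([0, 15, 15]) cube([15, 407, 124]);
translate([387, 15, 15]) cube([15, 407, 124]);


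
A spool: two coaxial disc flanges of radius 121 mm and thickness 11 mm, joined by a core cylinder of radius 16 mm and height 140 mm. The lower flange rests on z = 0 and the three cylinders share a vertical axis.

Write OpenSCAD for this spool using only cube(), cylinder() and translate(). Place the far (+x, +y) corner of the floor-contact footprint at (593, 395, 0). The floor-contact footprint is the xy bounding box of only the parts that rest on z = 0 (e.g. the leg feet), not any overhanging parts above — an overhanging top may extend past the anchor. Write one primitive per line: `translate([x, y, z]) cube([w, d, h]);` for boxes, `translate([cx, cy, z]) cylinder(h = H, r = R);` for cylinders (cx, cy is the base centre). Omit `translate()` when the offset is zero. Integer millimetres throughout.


translate([472, 274, 0]) cylinder(h = 11, r = 121);
translate([472, 274, 11]) cylinder(h = 140, r = 16);
translate([472, 274, 151]) cylinder(h = 11, r = 121);


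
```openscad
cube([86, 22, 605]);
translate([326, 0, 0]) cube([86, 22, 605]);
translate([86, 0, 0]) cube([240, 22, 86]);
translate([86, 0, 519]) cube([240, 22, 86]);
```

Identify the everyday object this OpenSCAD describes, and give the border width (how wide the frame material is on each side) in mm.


A picture frame. The border width is 86 mm.

Four thin pieces enclosing a rectangular opening — a picture frame. The two full-height stiles are 605 mm tall; the top rail sits at z = 519 and is 86 mm tall, so the border above the opening is 605 − 519 = 86 mm, matching the stile x-width.


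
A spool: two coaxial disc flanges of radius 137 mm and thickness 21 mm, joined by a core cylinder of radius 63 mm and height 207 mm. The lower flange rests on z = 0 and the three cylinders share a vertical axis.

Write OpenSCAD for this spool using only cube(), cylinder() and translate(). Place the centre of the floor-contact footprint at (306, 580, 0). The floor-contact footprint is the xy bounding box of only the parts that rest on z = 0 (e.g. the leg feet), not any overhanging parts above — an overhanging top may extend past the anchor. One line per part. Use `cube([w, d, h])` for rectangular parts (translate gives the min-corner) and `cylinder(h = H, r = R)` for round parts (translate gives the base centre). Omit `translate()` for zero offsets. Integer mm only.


translate([306, 580, 0]) cylinder(h = 21, r = 137);
translate([306, 580, 21]) cylinder(h = 207, r = 63);
translate([306, 580, 228]) cylinder(h = 21, r = 137);


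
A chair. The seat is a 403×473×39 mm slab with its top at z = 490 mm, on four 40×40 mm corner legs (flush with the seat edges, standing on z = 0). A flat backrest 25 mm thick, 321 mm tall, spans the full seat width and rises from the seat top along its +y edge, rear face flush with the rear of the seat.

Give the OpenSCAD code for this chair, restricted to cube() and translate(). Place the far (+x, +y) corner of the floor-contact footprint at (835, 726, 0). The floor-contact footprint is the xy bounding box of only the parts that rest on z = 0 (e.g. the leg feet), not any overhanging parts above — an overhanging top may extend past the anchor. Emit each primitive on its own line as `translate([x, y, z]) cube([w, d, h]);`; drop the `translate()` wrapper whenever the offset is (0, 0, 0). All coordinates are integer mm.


// leg_h = 490 - 39 = 451
translate([432, 253, 451]) cube([403, 473, 39]);
translate([432, 253, 0]) cube([40, 40, 451]);
translate([795, 253, 0]) cube([40, 40, 451]);
translate([432, 686, 0]) cube([40, 40, 451]);
translate([795, 686, 0]) cube([40, 40, 451]);
translate([432, 701, 490]) cube([403, 25, 321]);


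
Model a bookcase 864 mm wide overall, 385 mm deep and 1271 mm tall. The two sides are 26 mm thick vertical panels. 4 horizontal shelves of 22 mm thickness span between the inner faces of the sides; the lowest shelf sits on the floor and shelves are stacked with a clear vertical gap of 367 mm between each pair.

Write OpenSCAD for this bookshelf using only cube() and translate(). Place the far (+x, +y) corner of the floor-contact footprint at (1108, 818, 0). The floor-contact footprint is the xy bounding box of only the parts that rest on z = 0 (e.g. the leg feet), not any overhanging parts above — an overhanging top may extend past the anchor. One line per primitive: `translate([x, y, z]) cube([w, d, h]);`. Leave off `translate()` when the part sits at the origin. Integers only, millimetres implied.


translate([244, 433, 0]) cube([26, 385, 1271]);
translate([1082, 433, 0]) cube([26, 385, 1271]);
translate([270, 433, 0]) cube([812, 385, 22]);
translate([270, 433, 389]) cube([812, 385, 22]);
translate([270, 433, 778]) cube([812, 385, 22]);
translate([270, 433, 1167]) cube([812, 385, 22]);


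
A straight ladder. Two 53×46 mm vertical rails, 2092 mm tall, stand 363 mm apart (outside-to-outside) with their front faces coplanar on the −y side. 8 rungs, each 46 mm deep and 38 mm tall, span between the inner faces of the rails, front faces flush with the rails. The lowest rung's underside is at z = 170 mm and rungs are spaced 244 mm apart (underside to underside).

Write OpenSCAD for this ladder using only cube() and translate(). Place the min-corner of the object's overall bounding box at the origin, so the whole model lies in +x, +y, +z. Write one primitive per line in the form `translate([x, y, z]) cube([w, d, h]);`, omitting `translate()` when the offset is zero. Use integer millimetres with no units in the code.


// rung span = 363 - 2*53 = 257
// rung[k] z = 170 + k*244
cube([53, 46, 2092]);
translate([310, 0, 0]) cube([53, 46, 2092]);
translate([53, 0, 170]) cube([257, 46, 38]);
translate([53, 0, 414]) cube([257, 46, 38]);
translate([53, 0, 658]) cube([257, 46, 38]);
translate([53, 0, 902]) cube([257, 46, 38]);
translate([53, 0, 1146]) cube([257, 46, 38]);
translate([53, 0, 1390]) cube([257, 46, 38]);
translate([53, 0, 1634]) cube([257, 46, 38]);
translate([53, 0, 1878]) cube([257, 46, 38]);


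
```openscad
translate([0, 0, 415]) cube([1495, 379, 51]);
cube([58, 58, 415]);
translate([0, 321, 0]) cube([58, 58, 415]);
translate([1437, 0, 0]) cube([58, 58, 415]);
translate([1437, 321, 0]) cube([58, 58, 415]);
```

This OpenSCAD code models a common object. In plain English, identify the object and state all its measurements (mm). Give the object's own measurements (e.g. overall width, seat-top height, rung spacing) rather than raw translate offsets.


A bench: a 1495×379 mm seat slab, 51 mm thick, top at z = 466 mm, on four 58×58 mm square legs flush with the seat corners and standing on z = 0.


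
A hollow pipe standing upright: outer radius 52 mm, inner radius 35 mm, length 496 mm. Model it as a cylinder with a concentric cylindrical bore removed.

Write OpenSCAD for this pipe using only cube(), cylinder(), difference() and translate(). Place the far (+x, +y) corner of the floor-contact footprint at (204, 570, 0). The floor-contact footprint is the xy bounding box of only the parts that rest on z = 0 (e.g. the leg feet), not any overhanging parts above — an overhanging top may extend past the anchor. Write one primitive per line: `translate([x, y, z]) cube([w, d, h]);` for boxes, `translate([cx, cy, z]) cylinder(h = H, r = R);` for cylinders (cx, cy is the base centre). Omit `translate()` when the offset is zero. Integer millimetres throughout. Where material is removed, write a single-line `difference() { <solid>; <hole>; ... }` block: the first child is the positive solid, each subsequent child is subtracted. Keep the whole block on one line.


difference() { translate([152, 518, 0]) cylinder(h = 496, r = 52); translate([152, 518, 0]) cylinder(h = 496, r = 35); }


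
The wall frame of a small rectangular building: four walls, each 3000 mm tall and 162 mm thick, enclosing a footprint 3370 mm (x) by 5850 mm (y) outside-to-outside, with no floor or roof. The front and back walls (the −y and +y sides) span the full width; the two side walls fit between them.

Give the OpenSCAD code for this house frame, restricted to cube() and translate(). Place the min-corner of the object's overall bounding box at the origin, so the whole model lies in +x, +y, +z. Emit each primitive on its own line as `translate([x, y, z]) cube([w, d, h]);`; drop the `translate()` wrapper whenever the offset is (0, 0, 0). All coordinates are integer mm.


cube([3370, 162, 3000]);
translate([0, 5688, 0]) cube([3370, 162, 3000]);
translate([0, 162, 0]) cube([162, 5526, 3000]);
translate([3208, 162, 0]) cube([162, 5526, 3000]);


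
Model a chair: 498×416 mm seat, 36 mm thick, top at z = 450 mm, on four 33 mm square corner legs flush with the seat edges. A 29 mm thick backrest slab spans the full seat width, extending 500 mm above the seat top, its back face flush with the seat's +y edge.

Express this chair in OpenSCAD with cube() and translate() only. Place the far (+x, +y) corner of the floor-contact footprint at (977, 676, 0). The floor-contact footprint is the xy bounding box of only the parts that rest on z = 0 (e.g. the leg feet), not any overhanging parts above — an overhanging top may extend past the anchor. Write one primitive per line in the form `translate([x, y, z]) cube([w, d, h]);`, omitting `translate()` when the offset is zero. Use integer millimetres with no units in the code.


translate([479, 260, 414]) cube([498, 416, 36]);
translate([479, 260, 0]) cube([33, 33, 414]);
translate([944, 260, 0]) cube([33, 33, 414]);
translate([479, 643, 0]) cube([33, 33, 414]);
translate([944, 643, 0]) cube([33, 33, 414]);
translate([479, 647, 450]) cube([498, 29, 500]);


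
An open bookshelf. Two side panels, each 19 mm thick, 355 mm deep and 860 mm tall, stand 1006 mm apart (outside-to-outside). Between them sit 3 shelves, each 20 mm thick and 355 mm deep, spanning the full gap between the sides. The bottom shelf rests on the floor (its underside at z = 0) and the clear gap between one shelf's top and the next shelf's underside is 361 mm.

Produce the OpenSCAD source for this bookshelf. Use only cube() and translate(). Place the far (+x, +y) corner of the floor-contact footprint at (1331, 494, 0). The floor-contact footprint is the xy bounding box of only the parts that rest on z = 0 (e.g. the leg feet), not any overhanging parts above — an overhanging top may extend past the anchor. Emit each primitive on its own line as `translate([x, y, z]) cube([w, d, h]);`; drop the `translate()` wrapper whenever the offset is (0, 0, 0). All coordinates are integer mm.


translate([325, 139, 0]) cube([19, 355, 860]);
translate([1312, 139, 0]) cube([19, 355, 860]);
translate([344, 139, 0]) cube([968, 355, 20]);
translate([344, 139, 381]) cube([968, 355, 20]);
translate([344, 139, 762]) cube([968, 355, 20]);


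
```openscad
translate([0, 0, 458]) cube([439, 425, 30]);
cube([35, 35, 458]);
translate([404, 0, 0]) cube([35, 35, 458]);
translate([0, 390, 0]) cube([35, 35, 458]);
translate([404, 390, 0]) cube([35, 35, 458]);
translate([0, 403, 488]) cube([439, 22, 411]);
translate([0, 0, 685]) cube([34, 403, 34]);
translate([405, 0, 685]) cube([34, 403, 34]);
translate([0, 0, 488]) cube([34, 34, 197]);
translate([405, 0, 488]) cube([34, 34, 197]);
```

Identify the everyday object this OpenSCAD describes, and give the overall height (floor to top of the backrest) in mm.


A chair. The overall height is 899 mm.

A slab on four corner posts with a tall panel at the back — a chair. The seat slab sits at z = 458 with thickness 30, and the 411 mm backrest starts at the seat top, so the overall height is 458 + 30 + 411 = 899 mm.


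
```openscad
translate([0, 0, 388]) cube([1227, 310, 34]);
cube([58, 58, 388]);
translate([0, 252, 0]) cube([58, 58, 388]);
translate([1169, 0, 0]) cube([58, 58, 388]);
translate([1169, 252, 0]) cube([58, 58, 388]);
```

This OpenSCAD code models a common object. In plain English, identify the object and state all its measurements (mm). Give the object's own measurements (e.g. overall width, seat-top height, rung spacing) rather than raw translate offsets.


A bench: a 1227×310 mm seat slab, 34 mm thick, top at z = 422 mm, on four 58×58 mm square legs flush with the seat corners and standing on z = 0.


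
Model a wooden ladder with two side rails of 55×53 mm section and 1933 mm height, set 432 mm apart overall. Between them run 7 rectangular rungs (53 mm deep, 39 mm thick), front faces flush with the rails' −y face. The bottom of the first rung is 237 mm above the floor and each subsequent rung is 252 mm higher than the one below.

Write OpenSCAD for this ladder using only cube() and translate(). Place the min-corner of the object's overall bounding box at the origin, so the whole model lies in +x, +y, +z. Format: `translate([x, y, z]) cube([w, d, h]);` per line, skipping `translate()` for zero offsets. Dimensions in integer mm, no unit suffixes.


cube([55, 53, 1933]);
translate([377, 0, 0]) cube([55, 53, 1933]);
translate([55, 0, 237]) cube([322, 53, 39]);
translate([55, 0, 489]) cube([322, 53, 39]);
translate([55, 0, 741]) cube([322, 53, 39]);
translate([55, 0, 993]) cube([322, 53, 39]);
translate([55, 0, 1245]) cube([322, 53, 39]);
translate([55, 0, 1497]) cube([322, 53, 39]);
translate([55, 0, 1749]) cube([322, 53, 39]);


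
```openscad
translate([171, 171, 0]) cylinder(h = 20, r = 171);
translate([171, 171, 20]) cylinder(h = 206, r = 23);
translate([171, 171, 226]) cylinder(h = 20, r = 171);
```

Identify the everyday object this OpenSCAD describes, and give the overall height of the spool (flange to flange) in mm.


A spool. The overall height is 246 mm.

Three coaxial cylinders, large–small–large — a spool. Two 20 mm flanges and a 206 mm core give 20 + 206 + 20 = 246 mm.


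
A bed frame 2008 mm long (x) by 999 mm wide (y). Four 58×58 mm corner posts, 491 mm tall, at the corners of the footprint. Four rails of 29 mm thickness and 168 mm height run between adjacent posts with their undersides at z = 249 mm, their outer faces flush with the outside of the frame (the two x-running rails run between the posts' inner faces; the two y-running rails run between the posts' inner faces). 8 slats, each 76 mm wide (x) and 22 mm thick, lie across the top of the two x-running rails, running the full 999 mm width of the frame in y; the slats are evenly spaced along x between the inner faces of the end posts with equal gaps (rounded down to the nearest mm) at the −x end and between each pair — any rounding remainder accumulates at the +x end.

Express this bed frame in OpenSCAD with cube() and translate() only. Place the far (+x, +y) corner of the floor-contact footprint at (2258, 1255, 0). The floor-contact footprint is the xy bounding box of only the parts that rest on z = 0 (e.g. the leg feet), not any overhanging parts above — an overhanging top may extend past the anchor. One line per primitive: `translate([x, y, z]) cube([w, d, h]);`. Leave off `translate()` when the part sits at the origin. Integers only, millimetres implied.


translate([250, 256, 0]) cube([58, 58, 491]);
translate([250, 1197, 0]) cube([58, 58, 491]);
translate([2200, 256, 0]) cube([58, 58, 491]);
translate([2200, 1197, 0]) cube([58, 58, 491]);
translate([308, 256, 249]) cube([1892, 29, 168]);
translate([308, 1226, 249]) cube([1892, 29, 168]);
translate([250, 314, 249]) cube([29, 883, 168]);
translate([2229, 314, 249]) cube([29, 883, 168]);
translate([450, 256, 417]) cube([76, 999, 22]);
translate([668, 256, 417]) cube([76, 999, 22]);
translate([886, 256, 417]) cube([76, 999, 22]);
translate([1104, 256, 417]) cube([76, 999, 22]);
translate([1322, 256, 417]) cube([76, 999, 22]);
translate([1540, 256, 417]) cube([76, 999, 22]);
translate([1758, 256, 417]) cube([76, 999, 22]);
translate([1976, 256, 417]) cube([76, 999, 22]);
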